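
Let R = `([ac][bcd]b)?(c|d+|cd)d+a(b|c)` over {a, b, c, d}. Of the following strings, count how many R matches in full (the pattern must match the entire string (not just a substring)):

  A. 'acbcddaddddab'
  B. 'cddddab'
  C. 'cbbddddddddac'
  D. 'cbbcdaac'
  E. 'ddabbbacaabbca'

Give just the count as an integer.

2

A → no match
B → match
C → match
D → no match
E → no match
Total matched: 2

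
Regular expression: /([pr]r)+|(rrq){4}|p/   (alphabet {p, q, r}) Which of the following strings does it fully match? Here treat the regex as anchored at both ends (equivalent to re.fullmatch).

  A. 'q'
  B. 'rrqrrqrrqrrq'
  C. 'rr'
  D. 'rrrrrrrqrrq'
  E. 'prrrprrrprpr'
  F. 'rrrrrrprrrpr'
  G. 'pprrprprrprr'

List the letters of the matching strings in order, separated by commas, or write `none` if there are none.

B, C, E, F

A → no match
B → match
C → match
D → no match
E → match
F → match
G → no match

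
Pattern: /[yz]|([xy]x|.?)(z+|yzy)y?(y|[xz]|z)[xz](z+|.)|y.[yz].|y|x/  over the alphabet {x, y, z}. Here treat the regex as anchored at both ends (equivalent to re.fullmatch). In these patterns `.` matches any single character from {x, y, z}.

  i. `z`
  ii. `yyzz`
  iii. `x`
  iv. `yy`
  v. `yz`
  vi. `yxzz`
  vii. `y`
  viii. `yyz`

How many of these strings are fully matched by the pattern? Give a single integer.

5

i. `z` → match
ii. `yyzz` → match
iii. `x` → match
iv. `yy` → no match
v. `yz` → no match
vi. `yxzz` → match
vii. `y` → match
viii. `yyz` → no match
Total matched: 5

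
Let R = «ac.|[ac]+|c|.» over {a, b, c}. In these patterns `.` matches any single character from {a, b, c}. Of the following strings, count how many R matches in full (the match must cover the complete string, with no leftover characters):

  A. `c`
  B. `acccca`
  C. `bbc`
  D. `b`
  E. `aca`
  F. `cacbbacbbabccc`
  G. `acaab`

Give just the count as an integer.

4

A → match
B → match
C → no match
D → match
E → match
F → no match
G → no match
Total matched: 4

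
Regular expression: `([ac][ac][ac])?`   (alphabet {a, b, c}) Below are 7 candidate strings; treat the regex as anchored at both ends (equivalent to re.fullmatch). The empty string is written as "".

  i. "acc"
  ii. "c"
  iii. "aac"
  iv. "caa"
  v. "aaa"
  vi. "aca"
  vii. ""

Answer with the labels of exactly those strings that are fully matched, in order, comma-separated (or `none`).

i, iii, iv, v, vi, vii

i → match
ii → no match
iii → match
iv → match
v → match
vi → match
vii → match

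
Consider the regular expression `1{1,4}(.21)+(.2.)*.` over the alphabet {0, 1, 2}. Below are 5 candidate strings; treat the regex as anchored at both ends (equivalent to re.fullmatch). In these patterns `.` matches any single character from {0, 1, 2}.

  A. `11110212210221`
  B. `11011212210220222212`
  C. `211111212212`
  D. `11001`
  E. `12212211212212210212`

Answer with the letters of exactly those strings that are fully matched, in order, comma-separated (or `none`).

A, E

A → match
B → no match
C → no match — must start with `1`
D → no match
E → match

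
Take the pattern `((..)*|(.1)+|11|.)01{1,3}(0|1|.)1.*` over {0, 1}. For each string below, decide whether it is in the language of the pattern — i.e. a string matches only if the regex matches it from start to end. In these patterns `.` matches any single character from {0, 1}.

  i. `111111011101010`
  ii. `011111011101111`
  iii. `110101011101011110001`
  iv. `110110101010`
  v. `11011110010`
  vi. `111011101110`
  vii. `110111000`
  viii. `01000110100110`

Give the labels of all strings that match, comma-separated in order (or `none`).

i, ii, iii, iv, v, vii, viii

i → match
ii → match
iii → match
iv → match
v → match
vi → no match
vii → match
viii → match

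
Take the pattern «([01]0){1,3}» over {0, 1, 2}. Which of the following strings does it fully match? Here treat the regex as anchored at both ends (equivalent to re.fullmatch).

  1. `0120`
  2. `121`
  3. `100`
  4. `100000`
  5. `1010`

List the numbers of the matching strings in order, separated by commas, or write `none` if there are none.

4, 5

1 → no match
2 → no match — must end with `0`
3 → no match
4 → match
5 → match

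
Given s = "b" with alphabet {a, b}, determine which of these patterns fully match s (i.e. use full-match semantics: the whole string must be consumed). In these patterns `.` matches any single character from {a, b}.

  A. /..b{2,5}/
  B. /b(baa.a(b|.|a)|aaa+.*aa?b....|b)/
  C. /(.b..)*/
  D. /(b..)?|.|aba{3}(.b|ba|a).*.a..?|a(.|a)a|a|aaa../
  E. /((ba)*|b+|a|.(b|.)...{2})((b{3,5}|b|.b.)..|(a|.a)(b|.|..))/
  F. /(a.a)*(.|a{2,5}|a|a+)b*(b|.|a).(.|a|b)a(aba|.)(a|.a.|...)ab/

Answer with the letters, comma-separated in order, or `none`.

A → no match
B → no match
C → no match
D → match
E → no match
F → no match — must end with "ab"

D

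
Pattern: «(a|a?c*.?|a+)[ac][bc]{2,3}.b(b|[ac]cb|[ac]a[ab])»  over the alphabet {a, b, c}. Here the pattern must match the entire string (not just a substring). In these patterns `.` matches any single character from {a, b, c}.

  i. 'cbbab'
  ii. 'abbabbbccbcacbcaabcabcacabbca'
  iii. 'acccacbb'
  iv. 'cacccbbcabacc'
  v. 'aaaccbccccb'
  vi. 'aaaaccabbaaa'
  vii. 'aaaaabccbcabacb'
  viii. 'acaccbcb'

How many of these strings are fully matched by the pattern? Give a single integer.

i → no match
ii → no match
iii → no match
iv → no match
v → no match
vi → no match
vii → no match
viii → no match
Total matched: 0

0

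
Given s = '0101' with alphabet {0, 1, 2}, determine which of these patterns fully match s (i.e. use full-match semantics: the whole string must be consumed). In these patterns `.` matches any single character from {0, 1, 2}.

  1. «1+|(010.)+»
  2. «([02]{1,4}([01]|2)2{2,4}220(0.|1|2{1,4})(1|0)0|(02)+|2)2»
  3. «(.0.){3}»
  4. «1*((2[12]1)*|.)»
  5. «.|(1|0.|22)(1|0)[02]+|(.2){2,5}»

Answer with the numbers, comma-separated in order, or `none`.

1

1 → match
2 → no match — must end with '2'
3 → no match
4 → no match
5 → no match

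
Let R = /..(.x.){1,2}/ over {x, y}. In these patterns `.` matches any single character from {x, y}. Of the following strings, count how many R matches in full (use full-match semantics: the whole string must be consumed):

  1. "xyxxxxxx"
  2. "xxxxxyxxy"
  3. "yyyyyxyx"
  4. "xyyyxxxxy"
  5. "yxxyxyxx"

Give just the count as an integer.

1 → match
2 → no match
3 → no match
4 → no match
5 → no match
Total matched: 1

1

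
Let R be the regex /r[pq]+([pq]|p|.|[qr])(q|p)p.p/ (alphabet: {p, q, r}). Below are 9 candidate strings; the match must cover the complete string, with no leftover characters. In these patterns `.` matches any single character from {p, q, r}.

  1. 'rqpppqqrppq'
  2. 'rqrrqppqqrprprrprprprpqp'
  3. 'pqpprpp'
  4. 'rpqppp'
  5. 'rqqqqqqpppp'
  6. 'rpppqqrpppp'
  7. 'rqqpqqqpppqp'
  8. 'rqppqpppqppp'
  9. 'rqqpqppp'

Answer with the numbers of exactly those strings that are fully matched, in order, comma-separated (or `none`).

5, 6, 7, 8, 9

1. 'rqpppqqrppq' → no match — must end with 'p'
2 → no match
3. 'pqpprpp' → no match — must start with 'r'
4. 'rpqppp' → no match
5. 'rqqqqqqpppp' → match
6. 'rpppqqrpppp' → match
7. 'rqqpqqqpppqp' → match
8. 'rqppqpppqppp' → match
9. 'rqqpqppp' → match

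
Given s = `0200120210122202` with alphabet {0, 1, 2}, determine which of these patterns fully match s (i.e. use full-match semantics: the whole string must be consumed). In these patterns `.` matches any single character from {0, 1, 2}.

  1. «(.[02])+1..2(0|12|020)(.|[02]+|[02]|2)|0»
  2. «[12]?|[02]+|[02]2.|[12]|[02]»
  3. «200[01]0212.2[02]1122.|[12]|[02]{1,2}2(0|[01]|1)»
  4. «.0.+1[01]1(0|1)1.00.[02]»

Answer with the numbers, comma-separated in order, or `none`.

1 → match
2 → no match
3 → no match
4 → no match

1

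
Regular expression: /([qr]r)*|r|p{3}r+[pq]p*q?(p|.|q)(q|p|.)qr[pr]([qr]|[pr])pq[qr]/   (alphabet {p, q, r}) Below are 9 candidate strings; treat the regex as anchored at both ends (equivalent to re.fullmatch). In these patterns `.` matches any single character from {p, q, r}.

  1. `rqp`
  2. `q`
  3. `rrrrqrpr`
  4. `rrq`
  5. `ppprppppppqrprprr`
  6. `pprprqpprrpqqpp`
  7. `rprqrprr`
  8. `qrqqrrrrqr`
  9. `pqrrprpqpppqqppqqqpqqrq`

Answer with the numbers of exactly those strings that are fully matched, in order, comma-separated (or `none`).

none

1. `rqp` → no match
2. `q` → no match
3. `rrrrqrpr` → no match
4. `rrq` → no match
5 → no match
6 → no match
7. `rprqrprr` → no match
8. `qrqqrrrrqr` → no match
9 → no match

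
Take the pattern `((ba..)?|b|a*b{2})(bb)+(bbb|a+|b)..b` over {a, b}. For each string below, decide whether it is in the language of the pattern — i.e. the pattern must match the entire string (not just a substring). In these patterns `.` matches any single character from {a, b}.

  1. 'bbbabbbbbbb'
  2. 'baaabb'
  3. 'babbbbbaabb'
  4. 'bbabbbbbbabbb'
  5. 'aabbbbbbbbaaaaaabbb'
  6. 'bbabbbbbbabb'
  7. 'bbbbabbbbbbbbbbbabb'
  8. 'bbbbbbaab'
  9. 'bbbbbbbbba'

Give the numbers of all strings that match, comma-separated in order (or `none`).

1. 'bbbabbbbbbb' → no match
2. 'baaabb' → no match
3. 'babbbbbaabb' → no match
4 → no match
5 → match
6. 'bbabbbbbbabb' → no match
7 → no match
8. 'bbbbbbaab' → match
9. 'bbbbbbbbba' → no match — must end with 'b'

5, 8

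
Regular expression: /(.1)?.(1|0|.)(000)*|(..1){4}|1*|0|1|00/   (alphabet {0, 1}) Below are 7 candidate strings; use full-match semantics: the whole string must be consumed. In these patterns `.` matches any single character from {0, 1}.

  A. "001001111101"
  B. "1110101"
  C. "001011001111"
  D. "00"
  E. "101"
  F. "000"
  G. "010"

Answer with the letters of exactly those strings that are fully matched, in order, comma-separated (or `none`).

A, C, D

A. "001001111101" → match
B. "1110101" → no match
C. "001011001111" → match
D. "00" → match
E. "101" → no match
F. "000" → no match
G. "010" → no match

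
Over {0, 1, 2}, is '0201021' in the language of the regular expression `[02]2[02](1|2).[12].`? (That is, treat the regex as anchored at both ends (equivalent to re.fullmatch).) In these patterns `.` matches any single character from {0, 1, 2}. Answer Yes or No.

Yes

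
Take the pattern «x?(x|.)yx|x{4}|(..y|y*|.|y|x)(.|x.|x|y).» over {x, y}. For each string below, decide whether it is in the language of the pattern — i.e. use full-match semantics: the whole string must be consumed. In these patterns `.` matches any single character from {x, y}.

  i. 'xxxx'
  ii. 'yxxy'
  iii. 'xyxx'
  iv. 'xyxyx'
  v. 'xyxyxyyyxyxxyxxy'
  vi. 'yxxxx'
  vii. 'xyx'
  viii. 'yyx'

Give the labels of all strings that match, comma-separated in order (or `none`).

i, ii, vii, viii

i. 'xxxx' → match
ii. 'yxxy' → match
iii. 'xyxx' → no match
iv. 'xyxyx' → no match
v → no match
vi. 'yxxxx' → no match
vii. 'xyx' → match
viii. 'yyx' → match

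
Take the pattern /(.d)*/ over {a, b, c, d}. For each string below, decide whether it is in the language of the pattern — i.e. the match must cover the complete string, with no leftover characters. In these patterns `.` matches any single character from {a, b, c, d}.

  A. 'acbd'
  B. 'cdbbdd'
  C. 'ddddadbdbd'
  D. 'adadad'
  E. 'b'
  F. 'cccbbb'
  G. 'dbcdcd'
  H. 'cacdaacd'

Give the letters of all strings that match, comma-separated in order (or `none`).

C, D

A → no match
B → no match
C → match
D → match
E → no match
F → no match
G → no match
H → no match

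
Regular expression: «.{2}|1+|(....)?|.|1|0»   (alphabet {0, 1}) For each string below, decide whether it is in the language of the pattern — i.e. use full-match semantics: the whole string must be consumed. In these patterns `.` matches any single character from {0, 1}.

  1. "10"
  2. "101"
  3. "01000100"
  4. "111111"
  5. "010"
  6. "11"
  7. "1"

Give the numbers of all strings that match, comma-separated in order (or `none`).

1 → match
2 → no match
3 → no match
4 → match
5 → no match
6 → match
7 → match

1, 4, 6, 7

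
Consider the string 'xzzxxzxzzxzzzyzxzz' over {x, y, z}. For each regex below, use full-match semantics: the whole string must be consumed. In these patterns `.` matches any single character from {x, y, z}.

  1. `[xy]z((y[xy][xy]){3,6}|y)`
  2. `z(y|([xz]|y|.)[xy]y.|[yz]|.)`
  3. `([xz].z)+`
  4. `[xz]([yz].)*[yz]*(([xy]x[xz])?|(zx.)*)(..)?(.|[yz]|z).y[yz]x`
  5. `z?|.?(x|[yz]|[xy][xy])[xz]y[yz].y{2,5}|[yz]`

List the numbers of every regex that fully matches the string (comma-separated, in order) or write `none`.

3

1 → no match
2 → no match — must start with 'z'
3 → match
4 → no match — must end with 'x'
5 → no match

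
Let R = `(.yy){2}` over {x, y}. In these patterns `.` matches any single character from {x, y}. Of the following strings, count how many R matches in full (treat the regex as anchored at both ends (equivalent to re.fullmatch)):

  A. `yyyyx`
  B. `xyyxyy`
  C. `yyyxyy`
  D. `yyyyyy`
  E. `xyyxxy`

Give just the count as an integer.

3

A → no match — must end with `yy`
B → match
C → match
D → match
E → no match — must end with `yy`
Total matched: 3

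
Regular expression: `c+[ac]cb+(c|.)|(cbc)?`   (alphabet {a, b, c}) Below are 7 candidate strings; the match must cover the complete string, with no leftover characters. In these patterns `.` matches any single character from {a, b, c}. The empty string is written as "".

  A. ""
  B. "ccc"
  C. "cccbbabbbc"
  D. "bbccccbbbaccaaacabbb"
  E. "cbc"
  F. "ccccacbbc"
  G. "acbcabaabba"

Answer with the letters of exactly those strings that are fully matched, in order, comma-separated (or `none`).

A, E, F

A → match
B → no match
C → no match
D → no match
E → match
F → match
G → no match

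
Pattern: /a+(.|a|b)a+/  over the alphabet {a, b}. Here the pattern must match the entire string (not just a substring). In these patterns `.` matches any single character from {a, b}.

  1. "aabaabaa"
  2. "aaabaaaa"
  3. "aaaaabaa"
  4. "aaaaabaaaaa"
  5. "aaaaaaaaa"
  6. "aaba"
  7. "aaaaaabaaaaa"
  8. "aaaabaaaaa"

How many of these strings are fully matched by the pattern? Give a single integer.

1 → no match
2 → match
3 → match
4 → match
5 → match
6 → match
7 → match
8 → match
Total matched: 7

7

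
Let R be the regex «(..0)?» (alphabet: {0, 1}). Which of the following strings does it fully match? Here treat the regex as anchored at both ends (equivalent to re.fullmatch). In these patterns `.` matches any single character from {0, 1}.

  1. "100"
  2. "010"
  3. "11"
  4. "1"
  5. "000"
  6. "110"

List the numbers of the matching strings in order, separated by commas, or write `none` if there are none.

1 → match
2 → match
3 → no match
4 → no match
5 → match
6 → match

1, 2, 5, 6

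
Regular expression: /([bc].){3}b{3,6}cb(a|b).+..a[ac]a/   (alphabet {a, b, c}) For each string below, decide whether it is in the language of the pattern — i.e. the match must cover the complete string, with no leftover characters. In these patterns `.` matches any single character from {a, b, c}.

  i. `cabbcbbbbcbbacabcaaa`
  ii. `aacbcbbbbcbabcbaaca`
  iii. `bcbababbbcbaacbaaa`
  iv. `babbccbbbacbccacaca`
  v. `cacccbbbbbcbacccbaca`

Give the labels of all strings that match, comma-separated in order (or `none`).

i → match
ii → no match
iii → match
iv → no match
v → match

i, iii, v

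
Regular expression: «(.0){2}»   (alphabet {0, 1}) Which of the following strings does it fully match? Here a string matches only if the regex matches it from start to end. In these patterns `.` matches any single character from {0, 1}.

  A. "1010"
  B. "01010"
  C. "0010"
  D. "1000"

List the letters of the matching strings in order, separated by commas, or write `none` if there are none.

A, C, D

A. "1010" → match
B. "01010" → no match
C. "0010" → match
D. "1000" → match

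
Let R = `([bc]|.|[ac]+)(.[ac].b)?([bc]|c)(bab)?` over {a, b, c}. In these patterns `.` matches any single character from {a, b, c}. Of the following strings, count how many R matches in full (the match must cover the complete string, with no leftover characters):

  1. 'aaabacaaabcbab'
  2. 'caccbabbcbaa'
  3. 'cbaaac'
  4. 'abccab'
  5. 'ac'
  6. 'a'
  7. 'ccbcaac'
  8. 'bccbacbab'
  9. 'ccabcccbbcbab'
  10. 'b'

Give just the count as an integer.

1

1 → no match
2. 'caccbabbcbaa' → no match
3. 'cbaaac' → no match
4. 'abccab' → no match
5. 'ac' → match
6. 'a' → no match
7. 'ccbcaac' → no match
8. 'bccbacbab' → no match
9 → no match
10. 'b' → no match
Total matched: 1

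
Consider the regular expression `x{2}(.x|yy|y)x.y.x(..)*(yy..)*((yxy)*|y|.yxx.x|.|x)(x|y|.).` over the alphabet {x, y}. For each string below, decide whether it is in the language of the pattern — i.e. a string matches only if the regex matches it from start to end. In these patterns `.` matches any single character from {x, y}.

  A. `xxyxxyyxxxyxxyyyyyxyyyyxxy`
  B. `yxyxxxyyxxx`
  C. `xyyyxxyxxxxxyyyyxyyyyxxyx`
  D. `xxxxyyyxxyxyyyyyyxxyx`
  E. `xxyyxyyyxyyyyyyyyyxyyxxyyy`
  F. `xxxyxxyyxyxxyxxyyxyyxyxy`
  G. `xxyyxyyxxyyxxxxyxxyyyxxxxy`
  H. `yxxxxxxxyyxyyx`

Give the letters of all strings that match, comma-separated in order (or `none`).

A, E, G

A → match
B. `yxyxxxyyxxx` → no match — must start with `x`
C → no match
D → no match
E → match
F → no match
G → match
H → no match — must start with `x`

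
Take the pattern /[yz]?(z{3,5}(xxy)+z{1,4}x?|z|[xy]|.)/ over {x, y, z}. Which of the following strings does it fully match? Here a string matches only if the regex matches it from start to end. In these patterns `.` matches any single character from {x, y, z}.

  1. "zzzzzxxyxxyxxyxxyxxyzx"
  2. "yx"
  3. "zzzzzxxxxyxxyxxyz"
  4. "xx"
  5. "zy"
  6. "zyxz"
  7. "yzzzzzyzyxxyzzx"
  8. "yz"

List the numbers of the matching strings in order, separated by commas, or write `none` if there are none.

1, 2, 5, 8

1 → match
2. "yx" → match
3 → no match
4. "xx" → no match
5. "zy" → match
6. "zyxz" → no match
7 → no match
8. "yz" → match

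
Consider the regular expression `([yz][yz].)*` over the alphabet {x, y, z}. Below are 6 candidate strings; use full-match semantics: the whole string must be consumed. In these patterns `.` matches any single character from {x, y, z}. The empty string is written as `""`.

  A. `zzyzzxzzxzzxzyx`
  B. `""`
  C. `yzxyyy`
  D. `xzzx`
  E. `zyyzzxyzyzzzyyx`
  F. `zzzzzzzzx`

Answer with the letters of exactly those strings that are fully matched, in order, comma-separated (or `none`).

A, B, C, E, F

A → match
B → match
C → match
D → no match
E → match
F → match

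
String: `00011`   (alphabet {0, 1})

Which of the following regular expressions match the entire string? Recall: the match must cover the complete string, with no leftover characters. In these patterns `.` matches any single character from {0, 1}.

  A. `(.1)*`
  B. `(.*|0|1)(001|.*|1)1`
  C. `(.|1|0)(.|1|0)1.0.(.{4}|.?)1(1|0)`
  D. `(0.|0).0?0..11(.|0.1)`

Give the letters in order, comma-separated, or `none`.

A → no match
B → match
C → no match
D → no match

B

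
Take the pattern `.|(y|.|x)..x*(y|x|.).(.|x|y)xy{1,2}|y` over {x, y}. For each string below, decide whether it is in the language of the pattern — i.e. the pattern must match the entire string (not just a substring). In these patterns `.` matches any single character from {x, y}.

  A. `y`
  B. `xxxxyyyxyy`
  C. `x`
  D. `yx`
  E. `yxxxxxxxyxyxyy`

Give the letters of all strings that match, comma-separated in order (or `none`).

A, B, C, E

A → match
B → match
C → match
D → no match
E → match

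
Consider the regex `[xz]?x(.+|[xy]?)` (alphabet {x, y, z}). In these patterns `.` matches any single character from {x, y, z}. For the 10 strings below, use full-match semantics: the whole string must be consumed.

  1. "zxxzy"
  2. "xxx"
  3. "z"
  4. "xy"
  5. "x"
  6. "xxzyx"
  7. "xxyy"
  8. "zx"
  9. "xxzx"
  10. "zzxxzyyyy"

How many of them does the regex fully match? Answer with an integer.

8

1 → match
2 → match
3 → no match
4 → match
5 → match
6 → match
7 → match
8 → match
9 → match
10 → no match
Total matched: 8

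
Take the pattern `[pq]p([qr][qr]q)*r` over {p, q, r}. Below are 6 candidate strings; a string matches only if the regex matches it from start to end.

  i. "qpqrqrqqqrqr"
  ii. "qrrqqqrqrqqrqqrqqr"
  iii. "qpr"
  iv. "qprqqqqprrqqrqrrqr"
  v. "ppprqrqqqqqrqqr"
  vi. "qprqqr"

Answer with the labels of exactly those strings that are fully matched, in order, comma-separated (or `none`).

i, iii, vi

i → match
ii → no match
iii → match
iv → no match
v → no match
vi → match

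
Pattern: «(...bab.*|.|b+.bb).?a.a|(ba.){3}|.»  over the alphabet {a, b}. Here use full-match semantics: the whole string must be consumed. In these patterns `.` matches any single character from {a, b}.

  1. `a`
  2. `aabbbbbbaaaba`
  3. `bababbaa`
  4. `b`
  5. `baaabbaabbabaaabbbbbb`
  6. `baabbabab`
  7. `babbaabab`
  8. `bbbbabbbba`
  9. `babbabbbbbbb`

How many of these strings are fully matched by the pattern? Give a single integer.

1 → match
2 → no match
3 → no match
4 → match
5 → no match
6 → no match
7 → match
8 → no match
9 → no match
Total matched: 3

3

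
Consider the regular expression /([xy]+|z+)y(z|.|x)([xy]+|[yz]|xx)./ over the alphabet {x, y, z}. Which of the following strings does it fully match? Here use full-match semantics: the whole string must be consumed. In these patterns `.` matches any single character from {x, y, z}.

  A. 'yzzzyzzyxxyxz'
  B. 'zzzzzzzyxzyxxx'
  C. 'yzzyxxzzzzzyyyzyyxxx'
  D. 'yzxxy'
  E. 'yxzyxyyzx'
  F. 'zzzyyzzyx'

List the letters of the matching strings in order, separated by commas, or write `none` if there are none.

none

A → no match
B → no match
C → no match
D → no match
E → no match
F → no match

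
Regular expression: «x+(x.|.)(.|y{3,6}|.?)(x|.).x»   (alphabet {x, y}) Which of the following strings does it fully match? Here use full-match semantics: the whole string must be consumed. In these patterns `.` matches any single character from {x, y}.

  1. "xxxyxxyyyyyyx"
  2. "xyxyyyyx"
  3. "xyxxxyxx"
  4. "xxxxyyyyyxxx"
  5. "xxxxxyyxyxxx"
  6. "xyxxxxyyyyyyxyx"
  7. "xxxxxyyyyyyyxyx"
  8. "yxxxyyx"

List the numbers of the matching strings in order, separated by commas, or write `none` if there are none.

1 → no match
2 → no match
3 → no match
4 → match
5 → no match
6 → no match
7 → match
8 → no match — must start with "x"

4, 7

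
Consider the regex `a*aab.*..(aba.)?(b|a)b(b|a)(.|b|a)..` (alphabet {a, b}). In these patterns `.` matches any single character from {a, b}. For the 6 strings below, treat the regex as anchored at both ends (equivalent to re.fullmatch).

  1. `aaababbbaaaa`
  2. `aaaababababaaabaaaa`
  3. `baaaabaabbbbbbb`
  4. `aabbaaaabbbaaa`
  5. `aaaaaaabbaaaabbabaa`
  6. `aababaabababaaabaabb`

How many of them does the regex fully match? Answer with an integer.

1 → match
2 → match
3 → no match
4 → match
5 → match
6 → match
Total matched: 5

5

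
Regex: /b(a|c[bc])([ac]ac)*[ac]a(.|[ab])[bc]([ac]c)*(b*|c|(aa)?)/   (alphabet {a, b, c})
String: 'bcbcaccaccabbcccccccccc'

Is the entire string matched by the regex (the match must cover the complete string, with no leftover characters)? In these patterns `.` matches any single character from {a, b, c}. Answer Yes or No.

Yes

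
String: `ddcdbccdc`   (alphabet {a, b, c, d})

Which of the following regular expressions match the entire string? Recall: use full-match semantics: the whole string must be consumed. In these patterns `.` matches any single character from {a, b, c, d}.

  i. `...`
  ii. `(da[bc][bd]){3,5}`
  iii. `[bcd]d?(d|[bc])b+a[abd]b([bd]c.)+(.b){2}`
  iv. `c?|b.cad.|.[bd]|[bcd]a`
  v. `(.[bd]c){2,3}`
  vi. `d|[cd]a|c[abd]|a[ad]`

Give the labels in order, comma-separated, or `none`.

i → no match
ii → no match — must start with `da`
iii → no match — must end with `b`
iv → no match
v → match
vi → no match

v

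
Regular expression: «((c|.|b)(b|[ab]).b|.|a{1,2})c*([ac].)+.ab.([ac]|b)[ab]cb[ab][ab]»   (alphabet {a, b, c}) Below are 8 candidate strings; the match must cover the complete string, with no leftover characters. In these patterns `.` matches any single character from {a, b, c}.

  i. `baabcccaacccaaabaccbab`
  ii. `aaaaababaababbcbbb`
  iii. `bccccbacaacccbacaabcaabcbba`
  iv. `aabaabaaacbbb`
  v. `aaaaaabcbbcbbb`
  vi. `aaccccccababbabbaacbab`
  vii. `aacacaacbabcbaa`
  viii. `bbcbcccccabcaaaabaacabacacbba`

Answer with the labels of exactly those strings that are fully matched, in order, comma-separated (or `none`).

ii, iv, v, vi, viii

i → no match
ii → match
iii → no match
iv → match
v → match
vi → match
vii → no match
viii → match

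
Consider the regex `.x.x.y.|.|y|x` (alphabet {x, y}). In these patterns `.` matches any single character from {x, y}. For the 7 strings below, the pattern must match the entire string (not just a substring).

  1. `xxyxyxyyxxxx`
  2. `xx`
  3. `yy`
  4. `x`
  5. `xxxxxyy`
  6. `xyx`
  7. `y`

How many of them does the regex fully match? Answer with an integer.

3

1 → no match
2 → no match
3 → no match
4 → match
5 → match
6 → no match
7 → match
Total matched: 3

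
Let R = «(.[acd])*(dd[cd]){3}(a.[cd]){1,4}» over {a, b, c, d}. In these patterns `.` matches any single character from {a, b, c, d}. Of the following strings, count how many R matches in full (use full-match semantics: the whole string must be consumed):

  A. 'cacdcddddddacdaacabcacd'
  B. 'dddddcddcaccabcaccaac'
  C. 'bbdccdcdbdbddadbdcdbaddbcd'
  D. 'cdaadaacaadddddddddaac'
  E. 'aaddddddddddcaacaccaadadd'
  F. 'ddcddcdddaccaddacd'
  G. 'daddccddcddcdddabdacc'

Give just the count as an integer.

5

A → no match
B → match
C → no match
D → match
E → match
F → match
G → match
Total matched: 5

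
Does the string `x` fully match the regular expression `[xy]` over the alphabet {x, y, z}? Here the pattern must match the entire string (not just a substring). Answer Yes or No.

Yes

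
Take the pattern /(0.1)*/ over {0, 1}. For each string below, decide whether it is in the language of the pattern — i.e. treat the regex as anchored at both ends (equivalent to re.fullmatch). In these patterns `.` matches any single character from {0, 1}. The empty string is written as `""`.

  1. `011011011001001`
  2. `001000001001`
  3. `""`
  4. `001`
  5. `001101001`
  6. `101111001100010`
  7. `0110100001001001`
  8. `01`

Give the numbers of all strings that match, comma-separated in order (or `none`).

1 → match
2. `001000001001` → no match
3. `""` → match
4. `001` → match
5. `001101001` → no match
6 → no match
7 → no match
8. `01` → no match

1, 3, 4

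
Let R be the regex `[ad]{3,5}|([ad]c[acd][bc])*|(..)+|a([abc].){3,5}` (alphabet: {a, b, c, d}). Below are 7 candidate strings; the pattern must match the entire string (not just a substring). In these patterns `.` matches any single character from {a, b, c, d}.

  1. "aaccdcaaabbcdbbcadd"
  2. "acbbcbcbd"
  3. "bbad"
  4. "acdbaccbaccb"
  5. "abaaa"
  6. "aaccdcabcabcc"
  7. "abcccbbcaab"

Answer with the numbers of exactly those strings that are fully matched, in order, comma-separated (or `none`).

1 → no match
2 → match
3 → match
4 → match
5 → no match
6 → no match
7 → match

2, 3, 4, 7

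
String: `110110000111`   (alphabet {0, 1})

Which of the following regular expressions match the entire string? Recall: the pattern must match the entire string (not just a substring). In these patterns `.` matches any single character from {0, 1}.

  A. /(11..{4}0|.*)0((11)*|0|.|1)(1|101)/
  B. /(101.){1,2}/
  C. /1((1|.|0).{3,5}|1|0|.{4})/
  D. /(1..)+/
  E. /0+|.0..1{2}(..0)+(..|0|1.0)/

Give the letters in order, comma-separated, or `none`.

A

A → match
B → no match — must start with `101`
C → no match
D → no match
E → no match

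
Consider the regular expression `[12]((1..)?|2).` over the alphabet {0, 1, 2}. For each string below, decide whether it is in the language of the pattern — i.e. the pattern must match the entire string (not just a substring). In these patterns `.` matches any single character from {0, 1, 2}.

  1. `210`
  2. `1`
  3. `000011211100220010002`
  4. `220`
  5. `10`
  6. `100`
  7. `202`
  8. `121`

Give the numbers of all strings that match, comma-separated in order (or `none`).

1 → no match
2 → no match
3 → no match
4 → match
5 → match
6 → no match
7 → no match
8 → match

4, 5, 8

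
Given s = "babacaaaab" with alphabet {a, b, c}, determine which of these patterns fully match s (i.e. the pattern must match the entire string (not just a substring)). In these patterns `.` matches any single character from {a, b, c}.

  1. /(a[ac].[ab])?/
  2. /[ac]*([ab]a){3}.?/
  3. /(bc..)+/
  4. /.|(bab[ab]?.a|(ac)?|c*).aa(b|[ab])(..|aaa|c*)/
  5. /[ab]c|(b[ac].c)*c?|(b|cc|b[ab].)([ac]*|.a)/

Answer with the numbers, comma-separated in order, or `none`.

4

1 → no match
2 → no match
3 → no match — must start with "bc"
4 → match
5 → no match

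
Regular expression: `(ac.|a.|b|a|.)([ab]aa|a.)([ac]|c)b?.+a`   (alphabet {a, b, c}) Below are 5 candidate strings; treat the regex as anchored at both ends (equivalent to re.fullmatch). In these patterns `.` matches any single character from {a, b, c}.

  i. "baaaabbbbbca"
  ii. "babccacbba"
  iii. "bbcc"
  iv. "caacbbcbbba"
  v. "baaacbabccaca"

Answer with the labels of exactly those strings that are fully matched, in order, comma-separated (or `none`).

i, ii, iv, v

i → match
ii → match
iii → no match — must end with "a"
iv → match
v → match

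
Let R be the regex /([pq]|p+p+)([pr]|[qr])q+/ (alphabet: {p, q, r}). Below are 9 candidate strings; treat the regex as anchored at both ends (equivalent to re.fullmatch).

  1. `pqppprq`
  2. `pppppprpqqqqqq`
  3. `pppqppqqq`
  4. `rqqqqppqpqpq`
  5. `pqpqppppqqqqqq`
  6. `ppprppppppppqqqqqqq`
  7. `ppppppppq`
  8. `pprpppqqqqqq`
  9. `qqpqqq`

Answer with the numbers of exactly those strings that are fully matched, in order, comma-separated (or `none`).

7

1 → no match
2 → no match
3 → no match
4 → no match
5 → no match
6 → no match
7 → match
8 → no match
9 → no match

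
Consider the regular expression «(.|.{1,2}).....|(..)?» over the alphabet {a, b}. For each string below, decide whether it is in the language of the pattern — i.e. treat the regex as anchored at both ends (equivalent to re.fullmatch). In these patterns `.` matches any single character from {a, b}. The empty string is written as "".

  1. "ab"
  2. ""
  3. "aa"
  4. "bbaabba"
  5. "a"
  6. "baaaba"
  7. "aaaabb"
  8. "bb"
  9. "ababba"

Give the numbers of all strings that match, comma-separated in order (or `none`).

1 → match
2 → match
3 → match
4 → match
5 → no match
6 → match
7 → match
8 → match
9 → match

1, 2, 3, 4, 6, 7, 8, 9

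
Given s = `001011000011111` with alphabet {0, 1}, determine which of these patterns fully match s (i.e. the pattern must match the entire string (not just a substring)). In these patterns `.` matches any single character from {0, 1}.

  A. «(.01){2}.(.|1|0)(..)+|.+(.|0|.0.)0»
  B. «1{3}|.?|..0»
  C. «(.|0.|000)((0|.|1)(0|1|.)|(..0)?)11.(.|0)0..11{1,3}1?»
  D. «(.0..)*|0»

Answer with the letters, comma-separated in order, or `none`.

A → no match
B → no match
C → match
D → no match

C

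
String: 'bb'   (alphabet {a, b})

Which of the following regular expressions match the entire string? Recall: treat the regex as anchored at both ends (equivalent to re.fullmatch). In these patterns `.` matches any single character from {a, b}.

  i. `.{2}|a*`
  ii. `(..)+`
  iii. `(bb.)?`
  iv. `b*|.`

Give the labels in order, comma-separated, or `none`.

i, ii, iv

i → match
ii → match
iii → no match
iv → match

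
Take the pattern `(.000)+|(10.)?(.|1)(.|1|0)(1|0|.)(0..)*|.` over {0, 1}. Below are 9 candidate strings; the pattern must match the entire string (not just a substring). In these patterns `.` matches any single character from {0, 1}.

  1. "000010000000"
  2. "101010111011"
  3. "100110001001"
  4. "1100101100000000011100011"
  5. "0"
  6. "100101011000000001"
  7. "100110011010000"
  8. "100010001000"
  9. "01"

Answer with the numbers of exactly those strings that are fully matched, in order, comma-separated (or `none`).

1 → match
2 → no match
3 → match
4 → no match
5 → match
6 → match
7 → match
8 → match
9 → no match

1, 3, 5, 6, 7, 8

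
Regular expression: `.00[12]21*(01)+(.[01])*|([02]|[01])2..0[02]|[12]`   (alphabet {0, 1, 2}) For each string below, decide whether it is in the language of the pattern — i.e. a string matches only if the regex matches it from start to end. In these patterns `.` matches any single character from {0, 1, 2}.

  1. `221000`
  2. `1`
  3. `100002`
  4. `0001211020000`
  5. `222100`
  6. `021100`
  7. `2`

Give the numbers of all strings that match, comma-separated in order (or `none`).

1 → match
2 → match
3 → no match
4 → no match
5 → match
6 → match
7 → match

1, 2, 5, 6, 7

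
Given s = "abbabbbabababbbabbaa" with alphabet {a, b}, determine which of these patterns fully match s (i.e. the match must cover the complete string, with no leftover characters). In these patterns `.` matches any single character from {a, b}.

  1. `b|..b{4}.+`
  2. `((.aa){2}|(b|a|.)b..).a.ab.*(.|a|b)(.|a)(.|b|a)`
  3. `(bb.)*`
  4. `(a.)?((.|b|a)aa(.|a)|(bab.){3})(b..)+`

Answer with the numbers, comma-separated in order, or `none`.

1 → no match
2 → no match
3 → no match
4 → match

4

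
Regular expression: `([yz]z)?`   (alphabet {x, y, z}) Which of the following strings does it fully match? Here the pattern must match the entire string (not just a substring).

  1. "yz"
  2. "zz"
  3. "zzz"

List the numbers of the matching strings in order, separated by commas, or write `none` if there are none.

1 → match
2 → match
3 → no match

1, 2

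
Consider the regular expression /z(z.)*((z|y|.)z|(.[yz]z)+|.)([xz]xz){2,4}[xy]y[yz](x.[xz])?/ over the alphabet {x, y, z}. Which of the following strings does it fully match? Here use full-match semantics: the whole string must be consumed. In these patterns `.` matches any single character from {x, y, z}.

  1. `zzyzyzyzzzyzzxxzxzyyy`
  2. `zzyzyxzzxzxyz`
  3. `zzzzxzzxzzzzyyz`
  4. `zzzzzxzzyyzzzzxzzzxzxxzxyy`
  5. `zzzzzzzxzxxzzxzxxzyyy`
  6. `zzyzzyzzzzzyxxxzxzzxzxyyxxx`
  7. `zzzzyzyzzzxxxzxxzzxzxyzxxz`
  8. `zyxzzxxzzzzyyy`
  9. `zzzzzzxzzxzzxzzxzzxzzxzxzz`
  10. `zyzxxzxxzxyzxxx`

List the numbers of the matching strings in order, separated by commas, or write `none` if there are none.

4, 5, 10

1 → no match
2 → no match
3 → no match
4 → match
5 → match
6 → no match
7 → no match
8 → no match
9 → no match
10 → match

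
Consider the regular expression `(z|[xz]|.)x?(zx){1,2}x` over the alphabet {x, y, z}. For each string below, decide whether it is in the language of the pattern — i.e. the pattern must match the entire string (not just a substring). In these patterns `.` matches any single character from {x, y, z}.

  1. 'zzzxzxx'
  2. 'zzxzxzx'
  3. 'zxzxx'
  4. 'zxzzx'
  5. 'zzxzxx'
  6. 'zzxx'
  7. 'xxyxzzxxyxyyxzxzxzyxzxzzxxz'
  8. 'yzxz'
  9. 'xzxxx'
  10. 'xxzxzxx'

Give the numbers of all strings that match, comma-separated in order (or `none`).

1. 'zzzxzxx' → no match
2. 'zzxzxzx' → no match — must end with 'zxx'
3. 'zxzxx' → match
4. 'zxzzx' → no match — must end with 'zxx'
5. 'zzxzxx' → match
6. 'zzxx' → match
7 → no match — must end with 'zxx'
8. 'yzxz' → no match — must end with 'zxx'
9. 'xzxxx' → no match — must end with 'zxx'
10. 'xxzxzxx' → match

3, 5, 6, 10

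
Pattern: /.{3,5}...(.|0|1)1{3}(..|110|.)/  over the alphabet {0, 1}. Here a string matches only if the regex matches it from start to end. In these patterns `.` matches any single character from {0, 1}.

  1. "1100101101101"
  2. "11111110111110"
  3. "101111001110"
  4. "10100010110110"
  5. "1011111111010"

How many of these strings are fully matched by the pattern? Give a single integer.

2

1 → no match
2 → match
3 → match
4 → no match
5 → no match
Total matched: 2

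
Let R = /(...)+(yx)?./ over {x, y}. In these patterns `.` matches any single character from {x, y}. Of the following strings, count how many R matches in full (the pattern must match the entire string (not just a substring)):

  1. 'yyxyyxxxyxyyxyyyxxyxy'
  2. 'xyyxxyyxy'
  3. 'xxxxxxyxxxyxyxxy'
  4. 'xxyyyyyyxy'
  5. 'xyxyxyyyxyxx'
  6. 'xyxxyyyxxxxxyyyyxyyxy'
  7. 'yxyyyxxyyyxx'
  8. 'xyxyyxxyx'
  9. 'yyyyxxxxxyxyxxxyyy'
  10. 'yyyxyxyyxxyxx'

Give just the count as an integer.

8

1 → match
2 → match
3 → match
4 → match
5 → match
6 → match
7 → match
8 → no match
9 → no match
10 → match
Total matched: 8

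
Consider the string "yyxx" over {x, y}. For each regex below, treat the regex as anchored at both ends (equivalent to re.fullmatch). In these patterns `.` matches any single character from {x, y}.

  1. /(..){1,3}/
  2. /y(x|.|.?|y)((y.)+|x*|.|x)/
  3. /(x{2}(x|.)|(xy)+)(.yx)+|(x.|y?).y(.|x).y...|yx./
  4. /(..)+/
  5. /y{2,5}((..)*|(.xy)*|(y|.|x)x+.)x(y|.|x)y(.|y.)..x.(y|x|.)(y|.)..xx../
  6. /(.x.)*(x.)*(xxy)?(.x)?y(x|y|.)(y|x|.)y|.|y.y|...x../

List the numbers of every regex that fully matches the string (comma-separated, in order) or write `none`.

1, 2, 4

1 → match
2 → match
3 → no match
4 → match
5 → no match
6 → no match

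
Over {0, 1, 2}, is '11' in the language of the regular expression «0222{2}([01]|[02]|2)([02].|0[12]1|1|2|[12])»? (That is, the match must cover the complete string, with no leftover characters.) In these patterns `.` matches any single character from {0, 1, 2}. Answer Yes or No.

No

Every match must start with '0222', but '11' does not.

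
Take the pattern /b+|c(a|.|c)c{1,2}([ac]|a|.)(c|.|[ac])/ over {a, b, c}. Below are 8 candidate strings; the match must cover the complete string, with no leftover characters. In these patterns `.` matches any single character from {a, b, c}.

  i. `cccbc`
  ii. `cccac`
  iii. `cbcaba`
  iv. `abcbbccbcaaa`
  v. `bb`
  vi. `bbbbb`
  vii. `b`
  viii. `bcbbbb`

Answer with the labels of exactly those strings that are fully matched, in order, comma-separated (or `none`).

i → match
ii → match
iii → no match
iv → no match
v → match
vi → match
vii → match
viii → no match

i, ii, v, vi, vii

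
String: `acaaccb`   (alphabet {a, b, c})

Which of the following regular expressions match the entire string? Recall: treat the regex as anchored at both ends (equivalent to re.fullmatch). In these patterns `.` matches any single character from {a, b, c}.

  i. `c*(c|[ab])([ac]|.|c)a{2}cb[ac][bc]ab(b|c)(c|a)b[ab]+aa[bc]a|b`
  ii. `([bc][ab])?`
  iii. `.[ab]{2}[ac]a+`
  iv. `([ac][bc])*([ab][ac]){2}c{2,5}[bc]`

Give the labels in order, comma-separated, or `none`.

iv

i → no match
ii → no match
iii → no match — must end with `a`
iv → match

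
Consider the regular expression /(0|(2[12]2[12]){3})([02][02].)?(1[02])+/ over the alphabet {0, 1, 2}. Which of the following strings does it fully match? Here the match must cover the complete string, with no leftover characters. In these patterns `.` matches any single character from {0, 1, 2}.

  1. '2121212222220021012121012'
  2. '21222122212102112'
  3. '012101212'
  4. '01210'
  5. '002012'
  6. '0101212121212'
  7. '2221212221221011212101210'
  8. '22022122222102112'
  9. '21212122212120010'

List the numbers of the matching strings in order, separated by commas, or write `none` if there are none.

1 → match
2 → match
3 → match
4 → match
5 → match
6 → match
7 → no match
8 → no match
9 → match

1, 2, 3, 4, 5, 6, 9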